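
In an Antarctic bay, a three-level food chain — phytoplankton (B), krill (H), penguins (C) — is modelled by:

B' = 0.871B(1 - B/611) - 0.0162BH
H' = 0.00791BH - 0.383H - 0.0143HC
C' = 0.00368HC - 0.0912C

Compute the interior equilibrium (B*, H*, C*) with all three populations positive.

From dC/dt = 0: 0.00368H* = 0.0912, so H* = 24.8.
From dB/dt = 0: 0.871(1 - B*/611) = 0.0162·24.8, giving B* = 611·(1 - 0.461) = 329.
From dH/dt = 0: 0.00791·329 - 0.383 = 0.0143C*, so C* = 2.22/0.0143 = 155.

B* ≈ 329, H* ≈ 24.8, C* ≈ 155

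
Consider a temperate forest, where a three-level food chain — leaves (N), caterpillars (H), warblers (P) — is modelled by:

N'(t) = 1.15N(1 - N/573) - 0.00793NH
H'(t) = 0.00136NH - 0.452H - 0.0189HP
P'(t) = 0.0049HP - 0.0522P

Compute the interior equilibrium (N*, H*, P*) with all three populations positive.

From dP/dt = 0: 0.0049H* = 0.0522, so H* = 10.7.
From dN/dt = 0: 1.15(1 - N*/573) = 0.00793·10.7, giving N* = 573·(1 - 0.0735) = 531.
From dH/dt = 0: 0.00136·531 - 0.452 = 0.0189P*, so P* = 0.27/0.0189 = 14.3.

N* ≈ 531, H* ≈ 10.7, P* ≈ 14.3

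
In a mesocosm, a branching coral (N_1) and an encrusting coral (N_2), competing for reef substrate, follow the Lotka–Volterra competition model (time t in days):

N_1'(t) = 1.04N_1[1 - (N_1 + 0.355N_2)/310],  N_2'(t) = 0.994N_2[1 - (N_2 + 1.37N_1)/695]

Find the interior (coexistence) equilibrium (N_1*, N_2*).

Setting both brackets to zero gives the nullclines N_1 + 0.355N_2 = 310 and 1.37N_1 + N_2 = 695.
Substituting N_2 = 695 - 1.37N_1 into the first: N_1(1 - 0.355·1.37) = 310 - 0.355·695.
So N_1* = 63.3/0.514 = 123, and then N_2* = 695 - 1.37·123 = 526.

N_1* ≈ 123, N_2* ≈ 526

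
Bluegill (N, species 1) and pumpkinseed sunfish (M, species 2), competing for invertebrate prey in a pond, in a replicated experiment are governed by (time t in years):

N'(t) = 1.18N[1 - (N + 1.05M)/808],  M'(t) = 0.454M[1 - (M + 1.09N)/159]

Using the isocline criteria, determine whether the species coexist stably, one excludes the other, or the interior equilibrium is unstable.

species 1 excludes species 2

Compare the nullcline intercepts: K1/α12 = 808/1.05 = 770 > K2 = 159; K2/α21 = 159/1.09 = 146 < K1 = 808.
Since the inequalities point opposite ways, species 1 can invade but species 2 cannot.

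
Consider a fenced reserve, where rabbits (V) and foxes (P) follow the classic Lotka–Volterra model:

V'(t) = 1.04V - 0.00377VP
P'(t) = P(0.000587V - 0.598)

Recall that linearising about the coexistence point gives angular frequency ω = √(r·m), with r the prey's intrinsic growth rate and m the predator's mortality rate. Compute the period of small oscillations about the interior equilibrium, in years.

T ≈ 7.97 years

Here r = 1.04 and m = 0.598, so r·m = 0.622.
ω = √0.622 = 0.789 per year, hence T = 2π/ω ≈ 7.97 years.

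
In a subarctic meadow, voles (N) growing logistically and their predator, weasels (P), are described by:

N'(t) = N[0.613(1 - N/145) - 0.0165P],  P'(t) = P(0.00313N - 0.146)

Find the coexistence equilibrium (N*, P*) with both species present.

N* ≈ 46.6, P* ≈ 25.2

From dP/dt = 0 with P > 0: 0.00313N* = 0.146, so N* = 46.6.
Substitute into dN/dt = 0: 0.613(1 - 46.6/145) = 0.0165P*.
The bracket is 0.678, giving P* = 0.416/0.0165 = 25.2.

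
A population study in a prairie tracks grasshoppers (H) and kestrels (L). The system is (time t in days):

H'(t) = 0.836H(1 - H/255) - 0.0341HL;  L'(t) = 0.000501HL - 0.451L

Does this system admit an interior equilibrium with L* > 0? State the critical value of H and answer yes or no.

The predator equation gives dL/dt > 0 only when H > 0.451/0.000501 = 900.
Without the predator, H → K = 255. Since 255 < 900, the predator cannot invade.

Threshold H = 900; K < 900, so no, the predator goes extinct.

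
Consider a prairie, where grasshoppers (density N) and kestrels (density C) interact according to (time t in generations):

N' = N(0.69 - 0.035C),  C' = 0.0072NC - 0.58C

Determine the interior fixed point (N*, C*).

Set dC/dt = 0 with C > 0: 0.0072N - 0.58 = 0, so N* = 0.58/0.0072 = 80.6.
Set dN/dt = 0 with N > 0: 0.69 - 0.035C = 0, so C* = 0.69/0.035 = 19.7.

N* ≈ 80.6, C* ≈ 19.7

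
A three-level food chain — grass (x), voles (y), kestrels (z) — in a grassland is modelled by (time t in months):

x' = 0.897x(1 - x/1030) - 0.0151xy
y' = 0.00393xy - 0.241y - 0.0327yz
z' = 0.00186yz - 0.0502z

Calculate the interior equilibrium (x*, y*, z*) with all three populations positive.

From dz/dt = 0: 0.00186y* = 0.0502, so y* = 27.
From dx/dt = 0: 0.897(1 - x*/1030) = 0.0151·27, giving x* = 1030·(1 - 0.454) = 562.
From dy/dt = 0: 0.00393·562 - 0.241 = 0.0327z*, so z* = 1.97/0.0327 = 60.2.

x* ≈ 562, y* ≈ 27, z* ≈ 60.2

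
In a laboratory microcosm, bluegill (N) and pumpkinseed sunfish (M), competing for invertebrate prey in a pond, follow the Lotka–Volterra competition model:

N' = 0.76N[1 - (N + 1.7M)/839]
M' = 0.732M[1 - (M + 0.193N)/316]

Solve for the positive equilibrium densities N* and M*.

N* ≈ 449, M* ≈ 229

Setting both brackets to zero gives the nullclines N + 1.7M = 839 and 0.193N + M = 316.
Substituting M = 316 - 0.193N into the first: N(1 - 1.7·0.193) = 839 - 1.7·316.
So N* = 302/0.672 = 449, and then M* = 316 - 0.193·449 = 229.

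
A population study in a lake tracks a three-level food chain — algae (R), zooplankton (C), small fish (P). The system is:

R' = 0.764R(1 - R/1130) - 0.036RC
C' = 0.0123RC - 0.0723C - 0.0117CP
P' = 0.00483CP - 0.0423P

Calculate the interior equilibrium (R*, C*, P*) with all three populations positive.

From dP/dt = 0: 0.00483C* = 0.0423, so C* = 8.76.
From dR/dt = 0: 0.764(1 - R*/1130) = 0.036·8.76, giving R* = 1130·(1 - 0.413) = 664.
From dC/dt = 0: 0.0123·664 - 0.0723 = 0.0117P*, so P* = 8.09/0.0117 = 692.

R* ≈ 664, C* ≈ 8.76, P* ≈ 692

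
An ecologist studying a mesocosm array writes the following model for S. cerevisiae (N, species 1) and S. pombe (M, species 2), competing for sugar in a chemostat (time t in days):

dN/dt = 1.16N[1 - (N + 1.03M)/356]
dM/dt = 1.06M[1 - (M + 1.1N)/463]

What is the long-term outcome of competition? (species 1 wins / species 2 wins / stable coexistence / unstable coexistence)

Compare the nullcline intercepts: K1/α12 = 356/1.03 = 346 < K2 = 463; K2/α21 = 463/1.1 = 421 > K1 = 356.
Since the inequalities point opposite ways, species 2 can invade but species 1 cannot.

species 2 excludes species 1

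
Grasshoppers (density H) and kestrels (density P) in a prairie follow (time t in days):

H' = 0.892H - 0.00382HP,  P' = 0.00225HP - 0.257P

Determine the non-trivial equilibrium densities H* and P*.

H* ≈ 114, P* ≈ 234

Set dP/dt = 0 with P > 0: 0.00225H - 0.257 = 0, so H* = 0.257/0.00225 = 114.
Set dH/dt = 0 with H > 0: 0.892 - 0.00382P = 0, so P* = 0.892/0.00382 = 234.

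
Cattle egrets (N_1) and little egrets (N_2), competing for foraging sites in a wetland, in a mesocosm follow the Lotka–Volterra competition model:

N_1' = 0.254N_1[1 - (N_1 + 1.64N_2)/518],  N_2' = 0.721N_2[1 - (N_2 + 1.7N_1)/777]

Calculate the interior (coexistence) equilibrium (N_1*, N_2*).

Setting both brackets to zero gives the nullclines N_1 + 1.64N_2 = 518 and 1.7N_1 + N_2 = 777.
Substituting N_2 = 777 - 1.7N_1 into the first: N_1(1 - 1.64·1.7) = 518 - 1.64·777.
So N_1* = -756/-1.79 = 423, and then N_2* = 777 - 1.7·423 = 57.9.

N_1* ≈ 423, N_2* ≈ 57.9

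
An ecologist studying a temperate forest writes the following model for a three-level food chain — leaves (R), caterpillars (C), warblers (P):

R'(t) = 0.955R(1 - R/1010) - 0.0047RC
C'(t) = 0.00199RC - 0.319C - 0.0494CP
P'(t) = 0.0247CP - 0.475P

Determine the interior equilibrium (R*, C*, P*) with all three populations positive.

From dP/dt = 0: 0.0247C* = 0.475, so C* = 19.2.
From dR/dt = 0: 0.955(1 - R*/1010) = 0.0047·19.2, giving R* = 1010·(1 - 0.0946) = 914.
From dC/dt = 0: 0.00199·914 - 0.319 = 0.0494P*, so P* = 1.5/0.0494 = 30.4.

R* ≈ 914, C* ≈ 19.2, P* ≈ 30.4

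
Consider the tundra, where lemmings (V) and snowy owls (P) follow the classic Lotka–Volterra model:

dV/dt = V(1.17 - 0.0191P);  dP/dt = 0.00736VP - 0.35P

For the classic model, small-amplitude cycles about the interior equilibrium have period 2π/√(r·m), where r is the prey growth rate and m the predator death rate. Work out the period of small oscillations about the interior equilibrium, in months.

T ≈ 9.82 months

Here r = 1.17 and m = 0.35, so r·m = 0.409.
ω = √0.409 = 0.64 per month, hence T = 2π/ω ≈ 9.82 months.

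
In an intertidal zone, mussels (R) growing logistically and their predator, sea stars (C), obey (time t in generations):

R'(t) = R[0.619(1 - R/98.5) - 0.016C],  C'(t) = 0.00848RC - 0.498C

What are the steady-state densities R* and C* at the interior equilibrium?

R* ≈ 58.7, C* ≈ 15.6

From dC/dt = 0 with C > 0: 0.00848R* = 0.498, so R* = 58.7.
Substitute into dR/dt = 0: 0.619(1 - 58.7/98.5) = 0.016C*.
The bracket is 0.404, giving C* = 0.25/0.016 = 15.6.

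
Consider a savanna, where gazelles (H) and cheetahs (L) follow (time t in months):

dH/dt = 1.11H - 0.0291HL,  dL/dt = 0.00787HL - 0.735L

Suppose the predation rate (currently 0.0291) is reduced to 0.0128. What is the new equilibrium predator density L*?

L* ≈ 86.7

At the interior fixed point, setting dH/dt = 0 with H > 0 fixes L* = (prey growth rate)/(HL coefficient) — independent of the other coefficients.
With the change, L* = 1.11/0.0128 = 86.7; it rises from 38.1.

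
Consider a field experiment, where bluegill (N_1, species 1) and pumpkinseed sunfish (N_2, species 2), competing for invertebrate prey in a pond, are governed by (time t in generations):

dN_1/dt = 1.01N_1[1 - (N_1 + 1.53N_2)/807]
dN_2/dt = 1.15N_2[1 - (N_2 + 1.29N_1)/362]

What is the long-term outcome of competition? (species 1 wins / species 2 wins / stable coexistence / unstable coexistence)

Compare the nullcline intercepts: K1/α12 = 807/1.53 = 527 > K2 = 362; K2/α21 = 362/1.29 = 281 < K1 = 807.
Since the inequalities point opposite ways, species 1 can invade but species 2 cannot.

species 1 excludes species 2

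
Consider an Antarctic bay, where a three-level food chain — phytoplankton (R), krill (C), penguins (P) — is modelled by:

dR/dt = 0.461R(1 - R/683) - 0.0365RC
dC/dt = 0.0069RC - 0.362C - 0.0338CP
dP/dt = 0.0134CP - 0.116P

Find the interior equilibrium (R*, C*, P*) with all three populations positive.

R* ≈ 215, C* ≈ 8.66, P* ≈ 33.2

From dP/dt = 0: 0.0134C* = 0.116, so C* = 8.66.
From dR/dt = 0: 0.461(1 - R*/683) = 0.0365·8.66, giving R* = 683·(1 - 0.685) = 215.
From dC/dt = 0: 0.0069·215 - 0.362 = 0.0338P*, so P* = 1.12/0.0338 = 33.2.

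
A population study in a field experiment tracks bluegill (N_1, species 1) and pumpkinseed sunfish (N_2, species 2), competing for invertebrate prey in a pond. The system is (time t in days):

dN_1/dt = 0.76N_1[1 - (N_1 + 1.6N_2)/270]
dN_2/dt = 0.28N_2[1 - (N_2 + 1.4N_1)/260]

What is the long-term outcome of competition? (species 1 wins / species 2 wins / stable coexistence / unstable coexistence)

unstable coexistence (outcome depends on initial conditions)

Compare the nullcline intercepts: K1/α12 = 270/1.6 = 169 < K2 = 260; K2/α21 = 260/1.4 = 186 < K1 = 270.
Since both are reversed, neither can invade when rare; the interior point is a saddle.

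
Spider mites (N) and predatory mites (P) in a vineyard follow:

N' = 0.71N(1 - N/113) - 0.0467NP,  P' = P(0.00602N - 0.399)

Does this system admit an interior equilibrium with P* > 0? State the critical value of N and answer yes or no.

Threshold N = 66.3; K > 66.3, so yes, the predator persists.

The predator equation gives dP/dt > 0 only when N > 0.399/0.00602 = 66.3.
Without the predator, N → K = 113. Since 113 > 66.3, the predator can invade and persist.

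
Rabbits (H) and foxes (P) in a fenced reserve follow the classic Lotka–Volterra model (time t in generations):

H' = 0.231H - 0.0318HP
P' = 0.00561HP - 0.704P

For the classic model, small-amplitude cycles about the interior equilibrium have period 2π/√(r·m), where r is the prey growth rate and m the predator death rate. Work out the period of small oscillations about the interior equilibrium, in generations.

Here r = 0.231 and m = 0.704, so r·m = 0.163.
ω = √0.163 = 0.403 per generation, hence T = 2π/ω ≈ 15.6 generations.

T ≈ 15.6 generations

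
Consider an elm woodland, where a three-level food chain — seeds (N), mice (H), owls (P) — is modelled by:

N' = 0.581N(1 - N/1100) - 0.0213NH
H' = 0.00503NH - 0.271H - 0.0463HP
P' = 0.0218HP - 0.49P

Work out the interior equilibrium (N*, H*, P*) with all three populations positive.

From dP/dt = 0: 0.0218H* = 0.49, so H* = 22.5.
From dN/dt = 0: 0.581(1 - N*/1100) = 0.0213·22.5, giving N* = 1100·(1 - 0.824) = 194.
From dH/dt = 0: 0.00503·194 - 0.271 = 0.0463P*, so P* = 0.703/0.0463 = 15.2.

N* ≈ 194, H* ≈ 22.5, P* ≈ 15.2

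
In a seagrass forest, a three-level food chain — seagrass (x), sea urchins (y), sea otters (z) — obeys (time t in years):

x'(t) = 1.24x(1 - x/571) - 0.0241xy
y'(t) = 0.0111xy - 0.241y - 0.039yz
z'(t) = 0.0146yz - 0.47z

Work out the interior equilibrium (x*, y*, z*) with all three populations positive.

x* ≈ 214, y* ≈ 32.2, z* ≈ 54.7

From dz/dt = 0: 0.0146y* = 0.47, so y* = 32.2.
From dx/dt = 0: 1.24(1 - x*/571) = 0.0241·32.2, giving x* = 571·(1 - 0.626) = 214.
From dy/dt = 0: 0.0111·214 - 0.241 = 0.039z*, so z* = 2.13/0.039 = 54.7.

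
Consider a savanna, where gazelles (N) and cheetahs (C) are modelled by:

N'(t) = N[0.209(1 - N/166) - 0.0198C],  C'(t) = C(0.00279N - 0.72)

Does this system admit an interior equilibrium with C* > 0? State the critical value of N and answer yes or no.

Threshold N = 258; K < 258, so no, the predator goes extinct.

The predator equation gives dC/dt > 0 only when N > 0.72/0.00279 = 258.
Without the predator, N → K = 166. Since 166 < 258, the predator cannot invade.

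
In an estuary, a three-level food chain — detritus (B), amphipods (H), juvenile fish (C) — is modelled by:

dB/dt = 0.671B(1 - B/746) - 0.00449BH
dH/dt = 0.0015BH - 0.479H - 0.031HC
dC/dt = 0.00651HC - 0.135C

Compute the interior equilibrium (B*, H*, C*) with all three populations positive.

B* ≈ 642, H* ≈ 20.7, C* ≈ 15.6

From dC/dt = 0: 0.00651H* = 0.135, so H* = 20.7.
From dB/dt = 0: 0.671(1 - B*/746) = 0.00449·20.7, giving B* = 746·(1 - 0.139) = 642.
From dH/dt = 0: 0.0015·642 - 0.479 = 0.031C*, so C* = 0.485/0.031 = 15.6.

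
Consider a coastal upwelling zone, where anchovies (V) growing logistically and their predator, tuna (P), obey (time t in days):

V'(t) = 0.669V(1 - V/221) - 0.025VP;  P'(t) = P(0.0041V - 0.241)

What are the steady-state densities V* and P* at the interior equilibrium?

From dP/dt = 0 with P > 0: 0.0041V* = 0.241, so V* = 58.8.
Substitute into dV/dt = 0: 0.669(1 - 58.8/221) = 0.025P*.
The bracket is 0.734, giving P* = 0.491/0.025 = 19.6.

V* ≈ 58.8, P* ≈ 19.6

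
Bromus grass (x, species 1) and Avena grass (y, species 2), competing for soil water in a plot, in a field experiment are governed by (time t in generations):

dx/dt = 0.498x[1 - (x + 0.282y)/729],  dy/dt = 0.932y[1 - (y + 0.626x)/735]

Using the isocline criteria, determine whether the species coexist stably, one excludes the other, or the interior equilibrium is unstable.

stable coexistence

Compare the nullcline intercepts: K1/α12 = 729/0.282 = 2590 > K2 = 735; K2/α21 = 735/0.626 = 1170 > K1 = 729.
Since both inequalities hold, each species can invade when rare, so the interior equilibrium is stable.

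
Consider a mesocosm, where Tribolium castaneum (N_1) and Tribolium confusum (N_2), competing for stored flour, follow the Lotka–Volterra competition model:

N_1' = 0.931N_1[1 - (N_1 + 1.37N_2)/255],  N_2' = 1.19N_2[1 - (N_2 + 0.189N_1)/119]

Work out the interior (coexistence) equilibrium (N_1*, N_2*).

Setting both brackets to zero gives the nullclines N_1 + 1.37N_2 = 255 and 0.189N_1 + N_2 = 119.
Substituting N_2 = 119 - 0.189N_1 into the first: N_1(1 - 1.37·0.189) = 255 - 1.37·119.
So N_1* = 92/0.741 = 124, and then N_2* = 119 - 0.189·124 = 95.5.

N_1* ≈ 124, N_2* ≈ 95.5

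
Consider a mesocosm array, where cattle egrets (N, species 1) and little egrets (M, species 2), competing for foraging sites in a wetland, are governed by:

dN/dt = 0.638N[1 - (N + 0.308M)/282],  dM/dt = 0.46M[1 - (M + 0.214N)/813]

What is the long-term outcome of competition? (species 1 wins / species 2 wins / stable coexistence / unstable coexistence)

Compare the nullcline intercepts: K1/α12 = 282/0.308 = 916 > K2 = 813; K2/α21 = 813/0.214 = 3800 > K1 = 282.
Since both inequalities hold, each species can invade when rare, so the interior equilibrium is stable.

stable coexistence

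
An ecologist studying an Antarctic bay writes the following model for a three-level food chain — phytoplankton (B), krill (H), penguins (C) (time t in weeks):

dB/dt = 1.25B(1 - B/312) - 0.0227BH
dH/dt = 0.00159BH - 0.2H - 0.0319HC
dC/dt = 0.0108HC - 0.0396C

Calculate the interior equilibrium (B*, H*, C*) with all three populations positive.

B* ≈ 291, H* ≈ 3.67, C* ≈ 8.25

From dC/dt = 0: 0.0108H* = 0.0396, so H* = 3.67.
From dB/dt = 0: 1.25(1 - B*/312) = 0.0227·3.67, giving B* = 312·(1 - 0.0666) = 291.
From dH/dt = 0: 0.00159·291 - 0.2 = 0.0319C*, so C* = 0.263/0.0319 = 8.25.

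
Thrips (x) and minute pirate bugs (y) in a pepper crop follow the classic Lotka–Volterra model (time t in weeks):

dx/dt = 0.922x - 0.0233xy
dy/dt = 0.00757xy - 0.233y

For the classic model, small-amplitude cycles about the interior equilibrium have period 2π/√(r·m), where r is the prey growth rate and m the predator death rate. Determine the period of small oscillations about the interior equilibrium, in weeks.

T ≈ 13.6 weeks

Here r = 0.922 and m = 0.233, so r·m = 0.215.
ω = √0.215 = 0.463 per week, hence T = 2π/ω ≈ 13.6 weeks.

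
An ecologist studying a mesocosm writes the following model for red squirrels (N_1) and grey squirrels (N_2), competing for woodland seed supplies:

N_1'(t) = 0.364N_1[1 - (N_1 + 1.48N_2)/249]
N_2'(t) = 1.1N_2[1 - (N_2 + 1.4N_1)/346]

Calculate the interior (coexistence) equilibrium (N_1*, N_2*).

Setting both brackets to zero gives the nullclines N_1 + 1.48N_2 = 249 and 1.4N_1 + N_2 = 346.
Substituting N_2 = 346 - 1.4N_1 into the first: N_1(1 - 1.48·1.4) = 249 - 1.48·346.
So N_1* = -263/-1.07 = 245, and then N_2* = 346 - 1.4·245 = 2.43.

N_1* ≈ 245, N_2* ≈ 2.43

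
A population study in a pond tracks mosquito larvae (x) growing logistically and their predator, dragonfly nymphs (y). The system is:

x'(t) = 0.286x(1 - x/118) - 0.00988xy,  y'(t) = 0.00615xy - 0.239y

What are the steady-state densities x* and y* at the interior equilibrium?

x* ≈ 38.9, y* ≈ 19.4

From dy/dt = 0 with y > 0: 0.00615x* = 0.239, so x* = 38.9.
Substitute into dx/dt = 0: 0.286(1 - 38.9/118) = 0.00988y*.
The bracket is 0.671, giving y* = 0.192/0.00988 = 19.4.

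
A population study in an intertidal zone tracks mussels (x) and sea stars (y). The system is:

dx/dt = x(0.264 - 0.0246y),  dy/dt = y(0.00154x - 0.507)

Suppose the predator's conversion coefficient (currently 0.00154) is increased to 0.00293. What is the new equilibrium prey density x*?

At the interior fixed point, setting dy/dt = 0 with y > 0 fixes x* = (predator death rate)/(xy coefficient) — independent of the other coefficients.
With the change, x* = 0.507/0.00293 = 173; it falls from 329.

x* ≈ 173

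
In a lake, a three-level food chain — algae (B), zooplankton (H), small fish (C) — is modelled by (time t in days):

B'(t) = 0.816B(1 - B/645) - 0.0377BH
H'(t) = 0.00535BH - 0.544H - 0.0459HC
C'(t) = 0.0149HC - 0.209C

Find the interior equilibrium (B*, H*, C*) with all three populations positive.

From dC/dt = 0: 0.0149H* = 0.209, so H* = 14.
From dB/dt = 0: 0.816(1 - B*/645) = 0.0377·14, giving B* = 645·(1 - 0.648) = 227.
From dH/dt = 0: 0.00535·227 - 0.544 = 0.0459C*, so C* = 0.67/0.0459 = 14.6.

B* ≈ 227, H* ≈ 14, C* ≈ 14.6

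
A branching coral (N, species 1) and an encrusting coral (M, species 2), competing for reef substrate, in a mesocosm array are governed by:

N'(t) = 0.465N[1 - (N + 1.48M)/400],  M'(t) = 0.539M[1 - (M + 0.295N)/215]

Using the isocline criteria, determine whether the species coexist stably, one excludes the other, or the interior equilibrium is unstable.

stable coexistence

Compare the nullcline intercepts: K1/α12 = 400/1.48 = 270 > K2 = 215; K2/α21 = 215/0.295 = 729 > K1 = 400.
Since both inequalities hold, each species can invade when rare, so the interior equilibrium is stable.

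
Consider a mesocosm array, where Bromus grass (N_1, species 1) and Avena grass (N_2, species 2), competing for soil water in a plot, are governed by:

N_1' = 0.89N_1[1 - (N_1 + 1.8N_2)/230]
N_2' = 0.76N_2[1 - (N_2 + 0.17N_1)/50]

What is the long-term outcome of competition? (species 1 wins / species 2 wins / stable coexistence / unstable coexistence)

Compare the nullcline intercepts: K1/α12 = 230/1.8 = 128 > K2 = 50; K2/α21 = 50/0.17 = 294 > K1 = 230.
Since both inequalities hold, each species can invade when rare, so the interior equilibrium is stable.

stable coexistence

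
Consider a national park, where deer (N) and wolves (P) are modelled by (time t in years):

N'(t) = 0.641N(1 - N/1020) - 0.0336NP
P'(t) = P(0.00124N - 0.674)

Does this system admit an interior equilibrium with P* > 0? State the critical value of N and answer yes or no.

Threshold N = 544; K > 544, so yes, the predator persists.

The predator equation gives dP/dt > 0 only when N > 0.674/0.00124 = 544.
Without the predator, N → K = 1020. Since 1020 > 544, the predator can invade and persist.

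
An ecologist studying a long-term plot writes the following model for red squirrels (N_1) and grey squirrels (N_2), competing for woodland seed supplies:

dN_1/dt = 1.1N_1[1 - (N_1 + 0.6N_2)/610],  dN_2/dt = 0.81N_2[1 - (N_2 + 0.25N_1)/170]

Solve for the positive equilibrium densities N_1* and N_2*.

Setting both brackets to zero gives the nullclines N_1 + 0.6N_2 = 610 and 0.25N_1 + N_2 = 170.
Substituting N_2 = 170 - 0.25N_1 into the first: N_1(1 - 0.6·0.25) = 610 - 0.6·170.
So N_1* = 508/0.85 = 598, and then N_2* = 170 - 0.25·598 = 20.6.

N_1* ≈ 598, N_2* ≈ 20.6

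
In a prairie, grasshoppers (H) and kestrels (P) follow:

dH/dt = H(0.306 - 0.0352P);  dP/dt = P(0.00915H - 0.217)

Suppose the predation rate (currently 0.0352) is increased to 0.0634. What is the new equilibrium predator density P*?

At the interior fixed point, setting dH/dt = 0 with H > 0 fixes P* = (prey growth rate)/(HP coefficient) — independent of the other coefficients.
With the change, P* = 0.306/0.0634 = 4.83; it falls from 8.69.

P* ≈ 4.83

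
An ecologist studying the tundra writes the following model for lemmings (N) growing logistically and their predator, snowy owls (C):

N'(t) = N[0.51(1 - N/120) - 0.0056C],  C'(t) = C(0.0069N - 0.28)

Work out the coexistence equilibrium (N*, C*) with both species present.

N* ≈ 40.6, C* ≈ 60.3

From dC/dt = 0 with C > 0: 0.0069N* = 0.28, so N* = 40.6.
Substitute into dN/dt = 0: 0.51(1 - 40.6/120) = 0.0056C*.
The bracket is 0.662, giving C* = 0.338/0.0056 = 60.3.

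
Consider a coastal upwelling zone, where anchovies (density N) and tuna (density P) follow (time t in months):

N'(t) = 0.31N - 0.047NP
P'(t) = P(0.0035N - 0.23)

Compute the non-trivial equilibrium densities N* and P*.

Set dP/dt = 0 with P > 0: 0.0035N - 0.23 = 0, so N* = 0.23/0.0035 = 65.7.
Set dN/dt = 0 with N > 0: 0.31 - 0.047P = 0, so P* = 0.31/0.047 = 6.6.

N* ≈ 65.7, P* ≈ 6.6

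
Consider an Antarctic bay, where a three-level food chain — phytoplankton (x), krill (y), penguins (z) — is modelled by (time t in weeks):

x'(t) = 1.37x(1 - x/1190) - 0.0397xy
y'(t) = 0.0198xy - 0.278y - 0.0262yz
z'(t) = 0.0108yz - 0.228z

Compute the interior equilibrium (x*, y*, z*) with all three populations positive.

x* ≈ 462, y* ≈ 21.1, z* ≈ 339

From dz/dt = 0: 0.0108y* = 0.228, so y* = 21.1.
From dx/dt = 0: 1.37(1 - x*/1190) = 0.0397·21.1, giving x* = 1190·(1 - 0.612) = 462.
From dy/dt = 0: 0.0198·462 - 0.278 = 0.0262z*, so z* = 8.87/0.0262 = 339.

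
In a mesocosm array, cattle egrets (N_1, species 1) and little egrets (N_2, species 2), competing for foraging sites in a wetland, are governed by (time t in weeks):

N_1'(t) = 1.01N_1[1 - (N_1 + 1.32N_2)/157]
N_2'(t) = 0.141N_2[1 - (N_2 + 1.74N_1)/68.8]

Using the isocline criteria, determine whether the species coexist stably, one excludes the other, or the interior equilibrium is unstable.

Compare the nullcline intercepts: K1/α12 = 157/1.32 = 119 > K2 = 68.8; K2/α21 = 68.8/1.74 = 39.5 < K1 = 157.
Since the inequalities point opposite ways, species 1 can invade but species 2 cannot.

species 1 excludes species 2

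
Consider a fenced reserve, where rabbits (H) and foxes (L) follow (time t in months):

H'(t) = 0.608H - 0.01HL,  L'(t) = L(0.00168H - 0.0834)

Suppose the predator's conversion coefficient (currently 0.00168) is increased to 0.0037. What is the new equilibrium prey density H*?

H* ≈ 22.5

At the interior fixed point, setting dL/dt = 0 with L > 0 fixes H* = (predator death rate)/(HL coefficient) — independent of the other coefficients.
With the change, H* = 0.0834/0.0037 = 22.5; it falls from 49.6.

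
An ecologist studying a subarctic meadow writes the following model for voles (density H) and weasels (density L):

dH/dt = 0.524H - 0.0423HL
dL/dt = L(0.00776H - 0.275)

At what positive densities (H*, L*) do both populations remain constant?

Set dL/dt = 0 with L > 0: 0.00776H - 0.275 = 0, so H* = 0.275/0.00776 = 35.4.
Set dH/dt = 0 with H > 0: 0.524 - 0.0423L = 0, so L* = 0.524/0.0423 = 12.4.

H* ≈ 35.4, L* ≈ 12.4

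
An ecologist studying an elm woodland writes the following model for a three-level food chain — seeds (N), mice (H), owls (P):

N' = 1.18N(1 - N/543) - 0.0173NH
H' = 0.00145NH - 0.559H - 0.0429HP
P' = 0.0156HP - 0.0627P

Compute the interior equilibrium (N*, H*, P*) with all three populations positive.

N* ≈ 511, H* ≈ 4.02, P* ≈ 4.24

From dP/dt = 0: 0.0156H* = 0.0627, so H* = 4.02.
From dN/dt = 0: 1.18(1 - N*/543) = 0.0173·4.02, giving N* = 543·(1 - 0.0589) = 511.
From dH/dt = 0: 0.00145·511 - 0.559 = 0.0429P*, so P* = 0.182/0.0429 = 4.24.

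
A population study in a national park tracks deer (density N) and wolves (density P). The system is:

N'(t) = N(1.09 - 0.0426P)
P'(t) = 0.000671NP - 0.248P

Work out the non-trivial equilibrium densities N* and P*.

N* ≈ 370, P* ≈ 25.6

Set dP/dt = 0 with P > 0: 0.000671N - 0.248 = 0, so N* = 0.248/0.000671 = 370.
Set dN/dt = 0 with N > 0: 1.09 - 0.0426P = 0, so P* = 1.09/0.0426 = 25.6.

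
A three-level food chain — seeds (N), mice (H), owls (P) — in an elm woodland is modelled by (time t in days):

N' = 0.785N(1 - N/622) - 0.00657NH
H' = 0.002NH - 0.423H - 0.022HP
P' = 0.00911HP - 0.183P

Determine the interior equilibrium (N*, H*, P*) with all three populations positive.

From dP/dt = 0: 0.00911H* = 0.183, so H* = 20.1.
From dN/dt = 0: 0.785(1 - N*/622) = 0.00657·20.1, giving N* = 622·(1 - 0.168) = 517.
From dH/dt = 0: 0.002·517 - 0.423 = 0.022P*, so P* = 0.612/0.022 = 27.8.

N* ≈ 517, H* ≈ 20.1, P* ≈ 27.8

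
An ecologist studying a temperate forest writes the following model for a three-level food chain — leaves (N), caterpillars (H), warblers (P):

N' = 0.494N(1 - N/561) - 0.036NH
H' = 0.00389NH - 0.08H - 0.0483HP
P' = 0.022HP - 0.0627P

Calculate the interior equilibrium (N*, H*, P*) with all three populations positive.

N* ≈ 444, H* ≈ 2.85, P* ≈ 34.1

From dP/dt = 0: 0.022H* = 0.0627, so H* = 2.85.
From dN/dt = 0: 0.494(1 - N*/561) = 0.036·2.85, giving N* = 561·(1 - 0.208) = 444.
From dH/dt = 0: 0.00389·444 - 0.08 = 0.0483P*, so P* = 1.65/0.0483 = 34.1.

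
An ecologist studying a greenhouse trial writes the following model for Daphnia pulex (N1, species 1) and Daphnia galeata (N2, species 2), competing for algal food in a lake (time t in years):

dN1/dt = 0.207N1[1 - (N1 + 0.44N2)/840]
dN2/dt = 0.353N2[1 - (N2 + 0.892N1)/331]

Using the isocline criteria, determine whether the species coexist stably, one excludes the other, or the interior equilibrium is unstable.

species 1 excludes species 2

Compare the nullcline intercepts: K1/α12 = 840/0.44 = 1910 > K2 = 331; K2/α21 = 331/0.892 = 371 < K1 = 840.
Since the inequalities point opposite ways, species 1 can invade but species 2 cannot.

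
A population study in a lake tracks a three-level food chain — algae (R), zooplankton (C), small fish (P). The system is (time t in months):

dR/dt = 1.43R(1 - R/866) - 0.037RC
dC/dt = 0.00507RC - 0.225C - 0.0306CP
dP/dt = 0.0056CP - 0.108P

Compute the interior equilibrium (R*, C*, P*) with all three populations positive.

From dP/dt = 0: 0.0056C* = 0.108, so C* = 19.3.
From dR/dt = 0: 1.43(1 - R*/866) = 0.037·19.3, giving R* = 866·(1 - 0.499) = 434.
From dC/dt = 0: 0.00507·434 - 0.225 = 0.0306P*, so P* = 1.97/0.0306 = 64.5.

R* ≈ 434, C* ≈ 19.3, P* ≈ 64.5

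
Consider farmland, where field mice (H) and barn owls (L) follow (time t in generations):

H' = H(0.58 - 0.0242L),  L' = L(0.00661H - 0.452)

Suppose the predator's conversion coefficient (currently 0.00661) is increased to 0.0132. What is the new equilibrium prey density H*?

At the interior fixed point, setting dL/dt = 0 with L > 0 fixes H* = (predator death rate)/(HL coefficient) — independent of the other coefficients.
With the change, H* = 0.452/0.0132 = 34.2; it falls from 68.4.

H* ≈ 34.2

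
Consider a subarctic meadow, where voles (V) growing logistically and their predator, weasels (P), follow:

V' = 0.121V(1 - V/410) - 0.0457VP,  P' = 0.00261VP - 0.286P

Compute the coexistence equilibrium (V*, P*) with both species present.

V* ≈ 110, P* ≈ 1.94

From dP/dt = 0 with P > 0: 0.00261V* = 0.286, so V* = 110.
Substitute into dV/dt = 0: 0.121(1 - 110/410) = 0.0457P*.
The bracket is 0.733, giving P* = 0.0887/0.0457 = 1.94.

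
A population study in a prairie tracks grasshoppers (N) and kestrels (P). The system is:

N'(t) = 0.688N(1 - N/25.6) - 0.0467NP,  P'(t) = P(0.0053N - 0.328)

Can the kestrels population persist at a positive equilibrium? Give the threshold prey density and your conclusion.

The predator equation gives dP/dt > 0 only when N > 0.328/0.0053 = 61.9.
Without the predator, N → K = 25.6. Since 25.6 < 61.9, the predator cannot invade.

Threshold N = 61.9; K < 61.9, so no, the predator goes extinct.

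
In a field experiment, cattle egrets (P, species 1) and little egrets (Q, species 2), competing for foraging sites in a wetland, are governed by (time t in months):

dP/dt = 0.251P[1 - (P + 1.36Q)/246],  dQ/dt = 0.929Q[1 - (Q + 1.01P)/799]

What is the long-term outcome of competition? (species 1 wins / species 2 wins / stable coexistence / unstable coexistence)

Compare the nullcline intercepts: K1/α12 = 246/1.36 = 181 < K2 = 799; K2/α21 = 799/1.01 = 791 > K1 = 246.
Since the inequalities point opposite ways, species 2 can invade but species 1 cannot.

species 2 excludes species 1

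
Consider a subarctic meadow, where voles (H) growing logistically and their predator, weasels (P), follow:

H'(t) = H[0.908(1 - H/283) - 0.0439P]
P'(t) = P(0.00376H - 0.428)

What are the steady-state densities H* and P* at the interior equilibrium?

From dP/dt = 0 with P > 0: 0.00376H* = 0.428, so H* = 114.
Substitute into dH/dt = 0: 0.908(1 - 114/283) = 0.0439P*.
The bracket is 0.598, giving P* = 0.543/0.0439 = 12.4.

H* ≈ 114, P* ≈ 12.4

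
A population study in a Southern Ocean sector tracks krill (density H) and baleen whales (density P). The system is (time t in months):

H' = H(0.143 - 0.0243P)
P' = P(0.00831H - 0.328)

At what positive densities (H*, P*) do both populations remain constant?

Set dP/dt = 0 with P > 0: 0.00831H - 0.328 = 0, so H* = 0.328/0.00831 = 39.5.
Set dH/dt = 0 with H > 0: 0.143 - 0.0243P = 0, so P* = 0.143/0.0243 = 5.88.

H* ≈ 39.5, P* ≈ 5.88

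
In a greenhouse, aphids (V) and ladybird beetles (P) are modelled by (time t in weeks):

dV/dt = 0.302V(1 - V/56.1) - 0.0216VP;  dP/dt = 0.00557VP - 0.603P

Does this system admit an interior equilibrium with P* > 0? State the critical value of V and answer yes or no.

The predator equation gives dP/dt > 0 only when V > 0.603/0.00557 = 108.
Without the predator, V → K = 56.1. Since 56.1 < 108, the predator cannot invade.

Threshold V = 108; K < 108, so no, the predator goes extinct.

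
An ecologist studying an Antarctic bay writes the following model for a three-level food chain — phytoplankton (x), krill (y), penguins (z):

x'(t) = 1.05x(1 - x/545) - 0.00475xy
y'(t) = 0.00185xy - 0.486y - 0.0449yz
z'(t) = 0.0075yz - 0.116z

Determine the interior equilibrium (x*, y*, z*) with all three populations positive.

x* ≈ 507, y* ≈ 15.5, z* ≈ 10.1

From dz/dt = 0: 0.0075y* = 0.116, so y* = 15.5.
From dx/dt = 0: 1.05(1 - x*/545) = 0.00475·15.5, giving x* = 545·(1 - 0.07) = 507.
From dy/dt = 0: 0.00185·507 - 0.486 = 0.0449z*, so z* = 0.452/0.0449 = 10.1.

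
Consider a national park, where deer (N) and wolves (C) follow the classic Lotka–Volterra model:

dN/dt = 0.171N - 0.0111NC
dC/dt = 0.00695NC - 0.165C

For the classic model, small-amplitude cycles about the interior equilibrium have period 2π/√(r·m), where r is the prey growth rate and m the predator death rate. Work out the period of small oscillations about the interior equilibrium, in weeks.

Here r = 0.171 and m = 0.165, so r·m = 0.0282.
ω = √0.0282 = 0.168 per week, hence T = 2π/ω ≈ 37.4 weeks.

T ≈ 37.4 weeks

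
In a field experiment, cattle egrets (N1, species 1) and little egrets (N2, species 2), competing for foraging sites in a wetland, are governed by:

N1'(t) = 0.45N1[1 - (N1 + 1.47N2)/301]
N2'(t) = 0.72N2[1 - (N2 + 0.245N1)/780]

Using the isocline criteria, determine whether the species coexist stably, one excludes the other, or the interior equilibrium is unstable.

species 2 excludes species 1

Compare the nullcline intercepts: K1/α12 = 301/1.47 = 205 < K2 = 780; K2/α21 = 780/0.245 = 3180 > K1 = 301.
Since the inequalities point opposite ways, species 2 can invade but species 1 cannot.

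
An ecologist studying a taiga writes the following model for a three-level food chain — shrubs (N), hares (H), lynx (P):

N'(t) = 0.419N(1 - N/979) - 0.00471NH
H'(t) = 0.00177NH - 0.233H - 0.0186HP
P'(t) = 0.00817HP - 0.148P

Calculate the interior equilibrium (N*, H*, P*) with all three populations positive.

From dP/dt = 0: 0.00817H* = 0.148, so H* = 18.1.
From dN/dt = 0: 0.419(1 - N*/979) = 0.00471·18.1, giving N* = 979·(1 - 0.204) = 780.
From dH/dt = 0: 0.00177·780 - 0.233 = 0.0186P*, so P* = 1.15/0.0186 = 61.7.

N* ≈ 780, H* ≈ 18.1, P* ≈ 61.7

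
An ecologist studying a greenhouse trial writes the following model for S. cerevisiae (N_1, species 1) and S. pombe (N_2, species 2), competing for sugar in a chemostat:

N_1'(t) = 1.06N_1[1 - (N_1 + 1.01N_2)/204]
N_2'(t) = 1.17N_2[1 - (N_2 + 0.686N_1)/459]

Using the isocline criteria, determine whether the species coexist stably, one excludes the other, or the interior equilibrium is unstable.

Compare the nullcline intercepts: K1/α12 = 204/1.01 = 202 < K2 = 459; K2/α21 = 459/0.686 = 669 > K1 = 204.
Since the inequalities point opposite ways, species 2 can invade but species 1 cannot.

species 2 excludes species 1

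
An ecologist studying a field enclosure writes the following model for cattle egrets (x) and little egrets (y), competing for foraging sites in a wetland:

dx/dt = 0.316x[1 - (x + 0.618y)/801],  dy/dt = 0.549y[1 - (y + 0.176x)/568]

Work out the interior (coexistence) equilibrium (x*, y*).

x* ≈ 505, y* ≈ 479

Setting both brackets to zero gives the nullclines x + 0.618y = 801 and 0.176x + y = 568.
Substituting y = 568 - 0.176x into the first: x(1 - 0.618·0.176) = 801 - 0.618·568.
So x* = 450/0.891 = 505, and then y* = 568 - 0.176·505 = 479.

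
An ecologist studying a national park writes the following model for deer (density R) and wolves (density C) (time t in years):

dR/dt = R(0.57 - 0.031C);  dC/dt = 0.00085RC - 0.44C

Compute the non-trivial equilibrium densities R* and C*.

R* ≈ 518, C* ≈ 18.4

Set dC/dt = 0 with C > 0: 0.00085R - 0.44 = 0, so R* = 0.44/0.00085 = 518.
Set dR/dt = 0 with R > 0: 0.57 - 0.031C = 0, so C* = 0.57/0.031 = 18.4.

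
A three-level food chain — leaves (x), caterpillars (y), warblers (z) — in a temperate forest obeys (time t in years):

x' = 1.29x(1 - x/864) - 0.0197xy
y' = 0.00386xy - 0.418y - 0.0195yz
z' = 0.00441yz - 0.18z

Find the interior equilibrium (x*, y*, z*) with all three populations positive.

x* ≈ 325, y* ≈ 40.8, z* ≈ 43

From dz/dt = 0: 0.00441y* = 0.18, so y* = 40.8.
From dx/dt = 0: 1.29(1 - x*/864) = 0.0197·40.8, giving x* = 864·(1 - 0.623) = 325.
From dy/dt = 0: 0.00386·325 - 0.418 = 0.0195z*, so z* = 0.838/0.0195 = 43.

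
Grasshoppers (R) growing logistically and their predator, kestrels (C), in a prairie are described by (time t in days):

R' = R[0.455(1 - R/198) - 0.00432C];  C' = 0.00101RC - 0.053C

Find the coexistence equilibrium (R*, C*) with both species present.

R* ≈ 52.5, C* ≈ 77.4

From dC/dt = 0 with C > 0: 0.00101R* = 0.053, so R* = 52.5.
Substitute into dR/dt = 0: 0.455(1 - 52.5/198) = 0.00432C*.
The bracket is 0.735, giving C* = 0.334/0.00432 = 77.4.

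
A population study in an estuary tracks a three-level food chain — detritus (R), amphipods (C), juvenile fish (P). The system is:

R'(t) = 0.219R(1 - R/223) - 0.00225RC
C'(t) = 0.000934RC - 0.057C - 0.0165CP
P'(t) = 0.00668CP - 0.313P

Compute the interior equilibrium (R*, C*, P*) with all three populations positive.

From dP/dt = 0: 0.00668C* = 0.313, so C* = 46.9.
From dR/dt = 0: 0.219(1 - R*/223) = 0.00225·46.9, giving R* = 223·(1 - 0.481) = 116.
From dC/dt = 0: 0.000934·116 - 0.057 = 0.0165P*, so P* = 0.051/0.0165 = 3.09.

R* ≈ 116, C* ≈ 46.9, P* ≈ 3.09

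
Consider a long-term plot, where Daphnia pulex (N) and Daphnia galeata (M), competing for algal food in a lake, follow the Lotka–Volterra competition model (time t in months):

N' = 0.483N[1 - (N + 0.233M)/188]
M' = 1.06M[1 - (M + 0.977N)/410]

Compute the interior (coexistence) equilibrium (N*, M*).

Setting both brackets to zero gives the nullclines N + 0.233M = 188 and 0.977N + M = 410.
Substituting M = 410 - 0.977N into the first: N(1 - 0.233·0.977) = 188 - 0.233·410.
So N* = 92.5/0.772 = 120, and then M* = 410 - 0.977·120 = 293.

N* ≈ 120, M* ≈ 293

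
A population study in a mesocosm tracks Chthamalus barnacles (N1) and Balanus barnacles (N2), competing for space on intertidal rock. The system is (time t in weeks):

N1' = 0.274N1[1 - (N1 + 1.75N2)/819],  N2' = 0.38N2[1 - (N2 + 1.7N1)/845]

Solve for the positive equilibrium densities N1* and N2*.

N1* ≈ 334, N2* ≈ 277

Setting both brackets to zero gives the nullclines N1 + 1.75N2 = 819 and 1.7N1 + N2 = 845.
Substituting N2 = 845 - 1.7N1 into the first: N1(1 - 1.75·1.7) = 819 - 1.75·845.
So N1* = -660/-1.98 = 334, and then N2* = 845 - 1.7·334 = 277.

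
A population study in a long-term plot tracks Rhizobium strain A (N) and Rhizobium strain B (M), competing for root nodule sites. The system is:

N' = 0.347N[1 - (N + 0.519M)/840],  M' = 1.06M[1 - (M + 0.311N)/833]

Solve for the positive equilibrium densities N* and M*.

Setting both brackets to zero gives the nullclines N + 0.519M = 840 and 0.311N + M = 833.
Substituting M = 833 - 0.311N into the first: N(1 - 0.519·0.311) = 840 - 0.519·833.
So N* = 408/0.839 = 486, and then M* = 833 - 0.311·486 = 682.

N* ≈ 486, M* ≈ 682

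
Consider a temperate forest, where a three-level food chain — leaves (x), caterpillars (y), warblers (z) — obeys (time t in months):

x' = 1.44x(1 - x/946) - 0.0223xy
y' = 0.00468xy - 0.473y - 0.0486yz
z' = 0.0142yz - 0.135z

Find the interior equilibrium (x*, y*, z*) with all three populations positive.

x* ≈ 807, y* ≈ 9.51, z* ≈ 68

From dz/dt = 0: 0.0142y* = 0.135, so y* = 9.51.
From dx/dt = 0: 1.44(1 - x*/946) = 0.0223·9.51, giving x* = 946·(1 - 0.147) = 807.
From dy/dt = 0: 0.00468·807 - 0.473 = 0.0486z*, so z* = 3.3/0.0486 = 68.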